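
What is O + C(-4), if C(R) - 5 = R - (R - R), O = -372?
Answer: -371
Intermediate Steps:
C(R) = 5 + R (C(R) = 5 + (R - (R - R)) = 5 + (R - 1*0) = 5 + (R + 0) = 5 + R)
O + C(-4) = -372 + (5 - 4) = -372 + 1 = -371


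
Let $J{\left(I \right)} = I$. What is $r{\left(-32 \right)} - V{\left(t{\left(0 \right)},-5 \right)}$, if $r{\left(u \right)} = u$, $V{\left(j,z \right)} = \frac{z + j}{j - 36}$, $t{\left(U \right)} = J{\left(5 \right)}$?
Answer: $-32$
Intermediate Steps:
$t{\left(U \right)} = 5$
$V{\left(j,z \right)} = \frac{j + z}{-36 + j}$
$r{\left(-32 \right)} - V{\left(t{\left(0 \right)},-5 \right)} = -32 - \frac{5 - 5}{-36 + 5} = -32 - \frac{1}{-31} \cdot 0 = -32 - \left(- \frac{1}{31}\right) 0 = -32 - 0 = -32 + 0 = -32$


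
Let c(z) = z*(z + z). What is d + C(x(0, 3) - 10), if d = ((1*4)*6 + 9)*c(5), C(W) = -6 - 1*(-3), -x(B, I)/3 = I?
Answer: 1647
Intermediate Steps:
x(B, I) = -3*I
c(z) = 2*z² (c(z) = z*(2*z) = 2*z²)
C(W) = -3 (C(W) = -6 + 3 = -3)
d = 1650 (d = ((1*4)*6 + 9)*(2*5²) = (4*6 + 9)*(2*25) = (24 + 9)*50 = 33*50 = 1650)
d + C(x(0, 3) - 10) = 1650 - 3 = 1647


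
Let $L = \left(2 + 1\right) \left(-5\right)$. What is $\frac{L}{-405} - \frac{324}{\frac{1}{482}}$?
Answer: $- \frac{4216535}{27} \approx -1.5617 \cdot 10^{5}$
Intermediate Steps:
$L = -15$ ($L = 3 \left(-5\right) = -15$)
$\frac{L}{-405} - \frac{324}{\frac{1}{482}} = - \frac{15}{-405} - \frac{324}{\frac{1}{482}} = \left(-15\right) \left(- \frac{1}{405}\right) - 324 \frac{1}{\frac{1}{482}} = \frac{1}{27} - 156168 = - \frac{4216535}{27}$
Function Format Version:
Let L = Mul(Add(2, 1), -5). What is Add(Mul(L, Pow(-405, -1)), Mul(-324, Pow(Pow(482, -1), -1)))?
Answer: Rational(-4216535, 27) ≈ -1.5617e+5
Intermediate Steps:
L = -15 (L = Mul(3, -5) = -15)
Add(Mul(L, Pow(-405, -1)), Mul(-324, Pow(Pow(482, -1), -1))) = Add(Mul(-15, Pow(-405, -1)), Mul(-324, Pow(Pow(482, -1), -1))) = Add(Mul(-15, Rational(-1, 405)), Mul(-324, Pow(Rational(1, 482), -1))) = Add(Rational(1, 27), Mul(-324, 482)) = Add(Rational(1, 27), -156168) = Rational(-4216535, 27)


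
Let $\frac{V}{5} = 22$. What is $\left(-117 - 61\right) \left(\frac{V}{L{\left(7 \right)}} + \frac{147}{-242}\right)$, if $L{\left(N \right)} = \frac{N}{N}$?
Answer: $- \frac{2356097}{121} \approx -19472.0$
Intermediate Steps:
$L{\left(N \right)} = 1$
$V = 110$ ($V = 5 \cdot 22 = 110$)
$\left(-117 - 61\right) \left(\frac{V}{L{\left(7 \right)}} + \frac{147}{-242}\right) = \left(-117 - 61\right) \left(\frac{110}{1} + \frac{147}{-242}\right) = - 178 \left(110 \cdot 1 + 147 \left(- \frac{1}{242}\right)\right) = - 178 \left(110 - \frac{147}{242}\right) = \left(-178\right) \frac{26473}{242} = - \frac{2356097}{121}$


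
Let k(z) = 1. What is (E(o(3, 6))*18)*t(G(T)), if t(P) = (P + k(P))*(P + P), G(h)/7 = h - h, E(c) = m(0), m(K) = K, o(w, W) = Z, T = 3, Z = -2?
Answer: 0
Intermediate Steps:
o(w, W) = -2
E(c) = 0
G(h) = 0 (G(h) = 7*(h - h) = 7*0 = 0)
t(P) = 2*P*(1 + P) (t(P) = (P + 1)*(P + P) = (1 + P)*(2*P) = 2*P*(1 + P))
(E(o(3, 6))*18)*t(G(T)) = (0*18)*(2*0*(1 + 0)) = 0*(2*0*1) = 0*0 = 0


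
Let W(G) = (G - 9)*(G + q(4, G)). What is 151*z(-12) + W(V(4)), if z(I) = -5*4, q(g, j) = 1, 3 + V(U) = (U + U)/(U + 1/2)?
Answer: -244436/81 ≈ -3017.7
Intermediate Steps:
V(U) = -3 + 2*U/(½ + U) (V(U) = -3 + (U + U)/(U + 1/2) = -3 + (2*U)/(U + ½) = -3 + (2*U)/(½ + U) = -3 + 2*U/(½ + U))
z(I) = -20
W(G) = (1 + G)*(-9 + G) (W(G) = (G - 9)*(G + 1) = (-9 + G)*(1 + G) = (1 + G)*(-9 + G))
151*z(-12) + W(V(4)) = 151*(-20) + (-9 + ((-3 - 2*4)/(1 + 2*4))² - 8*(-3 - 2*4)/(1 + 2*4)) = -3020 + (-9 + ((-3 - 8)/(1 + 8))² - 8*(-3 - 8)/(1 + 8)) = -3020 + (-9 + (-11/9)² - 8*(-11)/9) = -3020 + (-9 + ((⅑)*(-11))² - 8*(-11)/9) = -3020 + (-9 + (-11/9)² - 8*(-11/9)) = -3020 + (-9 + 121/81 + 88/9) = -3020 + 184/81 = -244436/81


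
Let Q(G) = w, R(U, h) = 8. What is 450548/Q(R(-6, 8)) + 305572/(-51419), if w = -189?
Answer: -3317782960/1388313 ≈ -2389.8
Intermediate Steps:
Q(G) = -189
450548/Q(R(-6, 8)) + 305572/(-51419) = 450548/(-189) + 305572/(-51419) = 450548*(-1/189) + 305572*(-1/51419) = -64364/27 - 305572/51419 = -3317782960/1388313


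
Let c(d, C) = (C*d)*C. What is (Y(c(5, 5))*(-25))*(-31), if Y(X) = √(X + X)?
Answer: 3875*√10 ≈ 12254.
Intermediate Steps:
c(d, C) = d*C²
Y(X) = √2*√X (Y(X) = √(2*X) = √2*√X)
(Y(c(5, 5))*(-25))*(-31) = ((√2*√(5*5²))*(-25))*(-31) = ((√2*√(5*25))*(-25))*(-31) = ((√2*√125)*(-25))*(-31) = ((√2*(5*√5))*(-25))*(-31) = ((5*√10)*(-25))*(-31) = -125*√10*(-31) = 3875*√10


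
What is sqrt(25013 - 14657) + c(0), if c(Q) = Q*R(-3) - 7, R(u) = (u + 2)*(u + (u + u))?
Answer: -7 + 2*sqrt(2589) ≈ 94.764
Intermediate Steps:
R(u) = 3*u*(2 + u) (R(u) = (2 + u)*(u + 2*u) = (2 + u)*(3*u) = 3*u*(2 + u))
c(Q) = -7 + 9*Q (c(Q) = Q*(3*(-3)*(2 - 3)) - 7 = Q*(3*(-3)*(-1)) - 7 = Q*9 - 7 = 9*Q - 7 = -7 + 9*Q)
sqrt(25013 - 14657) + c(0) = sqrt(25013 - 14657) + (-7 + 9*0) = sqrt(10356) + (-7 + 0) = 2*sqrt(2589) - 7 = -7 + 2*sqrt(2589)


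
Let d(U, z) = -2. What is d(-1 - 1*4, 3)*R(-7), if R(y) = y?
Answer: 14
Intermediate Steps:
d(-1 - 1*4, 3)*R(-7) = -2*(-7) = 14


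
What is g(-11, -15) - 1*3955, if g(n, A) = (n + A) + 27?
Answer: -3954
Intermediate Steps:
g(n, A) = 27 + A + n (g(n, A) = (A + n) + 27 = 27 + A + n)
g(-11, -15) - 1*3955 = (27 - 15 - 11) - 1*3955 = 1 - 3955 = -3954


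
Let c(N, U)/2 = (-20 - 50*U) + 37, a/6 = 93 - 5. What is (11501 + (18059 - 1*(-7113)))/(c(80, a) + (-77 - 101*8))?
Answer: -2821/4127 ≈ -0.68355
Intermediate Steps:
a = 528 (a = 6*(93 - 5) = 6*88 = 528)
c(N, U) = 34 - 100*U (c(N, U) = 2*((-20 - 50*U) + 37) = 2*(17 - 50*U) = 34 - 100*U)
(11501 + (18059 - 1*(-7113)))/(c(80, a) + (-77 - 101*8)) = (11501 + (18059 - 1*(-7113)))/((34 - 100*528) + (-77 - 101*8)) = (11501 + (18059 + 7113))/((34 - 52800) + (-77 - 808)) = (11501 + 25172)/(-52766 - 885) = 36673/(-53651) = 36673*(-1/53651) = -2821/4127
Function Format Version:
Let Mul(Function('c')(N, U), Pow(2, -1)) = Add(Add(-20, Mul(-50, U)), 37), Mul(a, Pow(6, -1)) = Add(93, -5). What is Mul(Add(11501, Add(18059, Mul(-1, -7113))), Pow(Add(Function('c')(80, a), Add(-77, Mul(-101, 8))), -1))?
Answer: Rational(-2821, 4127) ≈ -0.68355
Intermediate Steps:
a = 528 (a = Mul(6, Add(93, -5)) = Mul(6, 88) = 528)
Function('c')(N, U) = Add(34, Mul(-100, U)) (Function('c')(N, U) = Mul(2, Add(Add(-20, Mul(-50, U)), 37)) = Mul(2, Add(17, Mul(-50, U))) = Add(34, Mul(-100, U)))
Mul(Add(11501, Add(18059, Mul(-1, -7113))), Pow(Add(Function('c')(80, a), Add(-77, Mul(-101, 8))), -1)) = Mul(Add(11501, Add(18059, Mul(-1, -7113))), Pow(Add(Add(34, Mul(-100, 528)), Add(-77, Mul(-101, 8))), -1)) = Mul(Add(11501, Add(18059, 7113)), Pow(Add(Add(34, -52800), Add(-77, -808)), -1)) = Mul(Add(11501, 25172), Pow(Add(-52766, -885), -1)) = Mul(36673, Pow(-53651, -1)) = Mul(36673, Rational(-1, 53651)) = Rational(-2821, 4127)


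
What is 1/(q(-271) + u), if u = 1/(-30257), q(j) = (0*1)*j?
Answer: -30257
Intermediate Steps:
q(j) = 0 (q(j) = 0*j = 0)
u = -1/30257 ≈ -3.3050e-5
1/(q(-271) + u) = 1/(0 - 1/30257) = 1/(-1/30257) = -30257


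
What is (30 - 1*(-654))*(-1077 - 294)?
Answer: -937764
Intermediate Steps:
(30 - 1*(-654))*(-1077 - 294) = (30 + 654)*(-1371) = 684*(-1371) = -937764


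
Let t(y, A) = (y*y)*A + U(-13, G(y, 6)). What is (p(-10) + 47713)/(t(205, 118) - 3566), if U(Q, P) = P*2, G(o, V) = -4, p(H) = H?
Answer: 15901/1651792 ≈ 0.0096265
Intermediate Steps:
U(Q, P) = 2*P
t(y, A) = -8 + A*y**2 (t(y, A) = (y*y)*A + 2*(-4) = y**2*A - 8 = A*y**2 - 8 = -8 + A*y**2)
(p(-10) + 47713)/(t(205, 118) - 3566) = (-10 + 47713)/((-8 + 118*205**2) - 3566) = 47703/((-8 + 118*42025) - 3566) = 47703/((-8 + 4958950) - 3566) = 47703/(4958942 - 3566) = 47703/4955376 = 47703*(1/4955376) = 15901/1651792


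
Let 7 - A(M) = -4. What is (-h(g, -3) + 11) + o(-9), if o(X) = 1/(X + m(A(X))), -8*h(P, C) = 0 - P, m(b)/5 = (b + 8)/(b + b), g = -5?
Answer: 9403/824 ≈ 11.411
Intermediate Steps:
A(M) = 11 (A(M) = 7 - 1*(-4) = 7 + 4 = 11)
m(b) = 5*(8 + b)/(2*b) (m(b) = 5*((b + 8)/(b + b)) = 5*((8 + b)/((2*b))) = 5*((8 + b)*(1/(2*b))) = 5*((8 + b)/(2*b)) = 5*(8 + b)/(2*b))
h(P, C) = P/8 (h(P, C) = -(0 - P)/8 = -(-1)*P/8 = P/8)
o(X) = 1/(95/22 + X) (o(X) = 1/(X + (5/2 + 20/11)) = 1/(X + 95/22) = 1/(95/22 + X))
(-h(g, -3) + 11) + o(-9) = (-(-5)/8 + 11) + 22/(95 + 22*(-9)) = (-1*(-5/8) + 11) + 22/(95 - 198) = (5/8 + 11) + 22/(-103) = 93/8 + 22*(-1/103) = 93/8 - 22/103 = 9403/824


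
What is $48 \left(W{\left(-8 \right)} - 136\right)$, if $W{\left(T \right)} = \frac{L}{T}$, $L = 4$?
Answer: $-6552$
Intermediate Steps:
$W{\left(T \right)} = \frac{4}{T}$
$48 \left(W{\left(-8 \right)} - 136\right) = 48 \left(\frac{4}{-8} - 136\right) = 48 \left(4 \left(- \frac{1}{8}\right) - 136\right) = 48 \left(- \frac{1}{2} - 136\right) = 48 \left(- \frac{273}{2}\right) = -6552$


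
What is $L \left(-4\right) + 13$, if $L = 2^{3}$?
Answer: $-19$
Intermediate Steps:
$L = 8$
$L \left(-4\right) + 13 = 8 \left(-4\right) + 13 = -32 + 13 = -19$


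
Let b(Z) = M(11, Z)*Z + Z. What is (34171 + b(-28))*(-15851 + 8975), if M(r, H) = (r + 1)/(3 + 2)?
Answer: -1171526004/5 ≈ -2.3431e+8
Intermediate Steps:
M(r, H) = ⅕ + r/5 (M(r, H) = (1 + r)/5 = (1 + r)*(⅕) = ⅕ + r/5)
b(Z) = 17*Z/5 (b(Z) = (⅕ + (⅕)*11)*Z + Z = (⅕ + 11/5)*Z + Z = 12*Z/5 + Z = 17*Z/5)
(34171 + b(-28))*(-15851 + 8975) = (34171 + (17/5)*(-28))*(-15851 + 8975) = (34171 - 476/5)*(-6876) = (170379/5)*(-6876) = -1171526004/5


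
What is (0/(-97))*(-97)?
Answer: 0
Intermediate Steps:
(0/(-97))*(-97) = (0*(-1/97))*(-97) = 0*(-97) = 0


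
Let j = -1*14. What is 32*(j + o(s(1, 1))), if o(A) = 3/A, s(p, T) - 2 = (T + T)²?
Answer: -432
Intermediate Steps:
s(p, T) = 2 + 4*T² (s(p, T) = 2 + (T + T)² = 2 + (2*T)² = 2 + 4*T²)
j = -14
32*(j + o(s(1, 1))) = 32*(-14 + 3/(2 + 4*1²)) = 32*(-14 + 3/(2 + 4*1)) = 32*(-14 + 3/(2 + 4)) = 32*(-14 + 3/6) = 32*(-14 + 3*(⅙)) = 32*(-14 + ½) = 32*(-27/2) = -432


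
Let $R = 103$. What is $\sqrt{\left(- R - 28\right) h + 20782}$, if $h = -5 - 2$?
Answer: $3 \sqrt{2411} \approx 147.31$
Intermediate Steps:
$h = -7$ ($h = -5 - 2 = -7$)
$\sqrt{\left(- R - 28\right) h + 20782} = \sqrt{\left(\left(-1\right) 103 - 28\right) \left(-7\right) + 20782} = \sqrt{\left(-103 - 28\right) \left(-7\right) + 20782} = \sqrt{\left(-131\right) \left(-7\right) + 20782} = \sqrt{917 + 20782} = \sqrt{21699} = 3 \sqrt{2411}$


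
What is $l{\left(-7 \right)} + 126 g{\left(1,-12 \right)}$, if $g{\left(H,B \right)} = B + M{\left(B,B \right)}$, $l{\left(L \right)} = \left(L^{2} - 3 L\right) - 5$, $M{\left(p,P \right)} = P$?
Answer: $-2959$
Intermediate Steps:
$l{\left(L \right)} = -5 + L^{2} - 3 L$
$g{\left(H,B \right)} = 2 B$ ($g{\left(H,B \right)} = B + B = 2 B$)
$l{\left(-7 \right)} + 126 g{\left(1,-12 \right)} = \left(-5 + \left(-7\right)^{2} - -21\right) + 126 \cdot 2 \left(-12\right) = \left(-5 + 49 + 21\right) + 126 \left(-24\right) = 65 - 3024 = -2959$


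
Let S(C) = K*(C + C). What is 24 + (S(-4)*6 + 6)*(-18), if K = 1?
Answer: 780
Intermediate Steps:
S(C) = 2*C (S(C) = 1*(C + C) = 1*(2*C) = 2*C)
24 + (S(-4)*6 + 6)*(-18) = 24 + ((2*(-4))*6 + 6)*(-18) = 24 + (-8*6 + 6)*(-18) = 24 + (-48 + 6)*(-18) = 24 - 42*(-18) = 24 + 756 = 780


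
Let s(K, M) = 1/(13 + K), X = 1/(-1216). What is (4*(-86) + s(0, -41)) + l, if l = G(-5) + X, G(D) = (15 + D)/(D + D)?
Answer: -5452557/15808 ≈ -344.92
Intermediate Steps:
G(D) = (15 + D)/(2*D) (G(D) = (15 + D)/((2*D)) = (15 + D)*(1/(2*D)) = (15 + D)/(2*D))
X = -1/1216 ≈ -0.00082237
l = -1217/1216 (l = (1/2)*(15 - 5)/(-5) - 1/1216 = (1/2)*(-1/5)*10 - 1/1216 = -1 - 1/1216 = -1217/1216 ≈ -1.0008)
(4*(-86) + s(0, -41)) + l = (4*(-86) + 1/(13 + 0)) - 1217/1216 = (-344 + 1/13) - 1217/1216 = -4471/13 - 1217/1216 = -5452557/15808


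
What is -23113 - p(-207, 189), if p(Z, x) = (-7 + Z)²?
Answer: -68909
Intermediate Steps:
-23113 - p(-207, 189) = -23113 - (-7 - 207)² = -23113 - 1*(-214)² = -23113 - 1*45796 = -23113 - 45796 = -68909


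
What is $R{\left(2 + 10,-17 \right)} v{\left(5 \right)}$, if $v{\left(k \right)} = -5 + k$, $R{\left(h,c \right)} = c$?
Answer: $0$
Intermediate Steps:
$R{\left(2 + 10,-17 \right)} v{\left(5 \right)} = - 17 \left(-5 + 5\right) = \left(-17\right) 0 = 0$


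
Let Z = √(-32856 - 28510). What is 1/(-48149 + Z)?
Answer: -48149/2318387567 - I*√61366/2318387567 ≈ -2.0768e-5 - 1.0685e-7*I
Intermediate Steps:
Z = I*√61366 (Z = √(-61366) = I*√61366 ≈ 247.72*I)
1/(-48149 + Z) = 1/(-48149 + I*√61366)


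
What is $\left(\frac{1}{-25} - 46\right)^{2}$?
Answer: $\frac{1324801}{625} \approx 2119.7$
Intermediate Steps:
$\left(\frac{1}{-25} - 46\right)^{2} = \left(- \frac{1}{25} - 46\right)^{2} = \left(- \frac{1151}{25}\right)^{2} = \frac{1324801}{625}$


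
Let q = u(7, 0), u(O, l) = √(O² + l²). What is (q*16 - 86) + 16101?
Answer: 16127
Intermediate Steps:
q = 7 (q = √(7² + 0²) = √(49 + 0) = √49 = 7)
(q*16 - 86) + 16101 = (7*16 - 86) + 16101 = (112 - 86) + 16101 = 26 + 16101 = 16127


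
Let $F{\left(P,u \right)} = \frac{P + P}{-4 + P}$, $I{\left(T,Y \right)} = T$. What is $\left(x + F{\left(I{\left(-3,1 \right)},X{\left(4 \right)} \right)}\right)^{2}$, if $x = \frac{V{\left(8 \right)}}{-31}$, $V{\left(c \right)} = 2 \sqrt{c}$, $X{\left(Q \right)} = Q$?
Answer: $\frac{36164}{47089} - \frac{48 \sqrt{2}}{217} \approx 0.45517$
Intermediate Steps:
$F{\left(P,u \right)} = \frac{2 P}{-4 + P}$
$x = - \frac{4 \sqrt{2}}{31}$ ($x = \frac{2 \sqrt{8}}{-31} = 2 \cdot 2 \sqrt{2} \left(- \frac{1}{31}\right) = 4 \sqrt{2} \left(- \frac{1}{31}\right) = - \frac{4 \sqrt{2}}{31} \approx -0.18248$)
$\left(x + F{\left(I{\left(-3,1 \right)},X{\left(4 \right)} \right)}\right)^{2} = \left(- \frac{4 \sqrt{2}}{31} + 2 \left(-3\right) \frac{1}{-4 - 3}\right)^{2} = \left(- \frac{4 \sqrt{2}}{31} + 2 \left(-3\right) \frac{1}{-7}\right)^{2} = \left(- \frac{4 \sqrt{2}}{31} + 2 \left(-3\right) \left(- \frac{1}{7}\right)\right)^{2} = \left(- \frac{4 \sqrt{2}}{31} + \frac{6}{7}\right)^{2} = \left(\frac{6}{7} - \frac{4 \sqrt{2}}{31}\right)^{2}$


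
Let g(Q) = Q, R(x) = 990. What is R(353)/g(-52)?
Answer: -495/26 ≈ -19.038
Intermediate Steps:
R(353)/g(-52) = 990/(-52) = 990*(-1/52) = -495/26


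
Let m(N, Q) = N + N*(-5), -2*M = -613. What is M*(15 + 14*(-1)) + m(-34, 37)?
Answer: 885/2 ≈ 442.50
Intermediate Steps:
M = 613/2 (M = -½*(-613) = 613/2 ≈ 306.50)
m(N, Q) = -4*N (m(N, Q) = N - 5*N = -4*N)
M*(15 + 14*(-1)) + m(-34, 37) = 613*(15 + 14*(-1))/2 - 4*(-34) = 613*(15 - 14)/2 + 136 = (613/2)*1 + 136 = 613/2 + 136 = 885/2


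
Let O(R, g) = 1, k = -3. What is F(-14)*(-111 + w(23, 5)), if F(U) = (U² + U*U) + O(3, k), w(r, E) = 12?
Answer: -38907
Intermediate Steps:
F(U) = 1 + 2*U² (F(U) = (U² + U*U) + 1 = (U² + U²) + 1 = 2*U² + 1 = 1 + 2*U²)
F(-14)*(-111 + w(23, 5)) = (1 + 2*(-14)²)*(-111 + 12) = (1 + 2*196)*(-99) = (1 + 392)*(-99) = 393*(-99) = -38907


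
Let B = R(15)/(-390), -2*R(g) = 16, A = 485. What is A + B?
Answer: 94579/195 ≈ 485.02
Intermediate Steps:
R(g) = -8 (R(g) = -½*16 = -8)
B = 4/195 (B = -8/(-390) = -8*(-1/390) = 4/195 ≈ 0.020513)
A + B = 485 + 4/195 = 94579/195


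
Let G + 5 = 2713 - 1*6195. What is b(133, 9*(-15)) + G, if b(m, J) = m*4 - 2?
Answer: -2957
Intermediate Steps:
b(m, J) = -2 + 4*m (b(m, J) = 4*m - 2 = -2 + 4*m)
G = -3487 (G = -5 + (2713 - 1*6195) = -5 + (2713 - 6195) = -5 - 3482 = -3487)
b(133, 9*(-15)) + G = (-2 + 4*133) - 3487 = (-2 + 532) - 3487 = 530 - 3487 = -2957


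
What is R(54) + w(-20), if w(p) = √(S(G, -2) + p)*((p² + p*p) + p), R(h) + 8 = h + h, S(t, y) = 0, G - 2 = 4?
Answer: 100 + 1560*I*√5 ≈ 100.0 + 3488.3*I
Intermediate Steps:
G = 6 (G = 2 + 4 = 6)
R(h) = -8 + 2*h (R(h) = -8 + (h + h) = -8 + 2*h)
w(p) = √p*(p + 2*p²) (w(p) = √(0 + p)*((p² + p*p) + p) = √p*((p² + p²) + p) = √p*(2*p² + p) = √p*(p + 2*p²))
R(54) + w(-20) = (-8 + 2*54) + (-20)^(3/2)*(1 + 2*(-20)) = (-8 + 108) + (-40*I*√5)*(1 - 40) = 100 - 40*I*√5*(-39) = 100 + 1560*I*√5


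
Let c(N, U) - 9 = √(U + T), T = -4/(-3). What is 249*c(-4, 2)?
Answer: 2241 + 83*√30 ≈ 2695.6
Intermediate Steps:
T = 4/3 (T = -4*(-⅓) = 4/3 ≈ 1.3333)
c(N, U) = 9 + √(4/3 + U) (c(N, U) = 9 + √(U + 4/3) = 9 + √(4/3 + U))
249*c(-4, 2) = 249*(9 + √(12 + 9*2)/3) = 249*(9 + √(12 + 18)/3) = 249*(9 + √30/3) = 2241 + 83*√30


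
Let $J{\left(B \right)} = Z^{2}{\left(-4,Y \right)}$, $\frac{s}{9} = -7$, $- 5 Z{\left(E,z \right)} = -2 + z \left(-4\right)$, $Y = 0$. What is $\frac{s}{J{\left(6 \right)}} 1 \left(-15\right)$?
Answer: $\frac{23625}{4} \approx 5906.3$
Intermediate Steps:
$Z{\left(E,z \right)} = \frac{2}{5} + \frac{4 z}{5}$ ($Z{\left(E,z \right)} = - \frac{-2 + z \left(-4\right)}{5} = - \frac{-2 - 4 z}{5} = \frac{2}{5} + \frac{4 z}{5}$)
$s = -63$ ($s = 9 \left(-7\right) = -63$)
$J{\left(B \right)} = \frac{4}{25}$ ($J{\left(B \right)} = \left(\frac{2}{5} + \frac{4}{5} \cdot 0\right)^{2} = \left(\frac{2}{5} + 0\right)^{2} = \left(\frac{2}{5}\right)^{2} = \frac{4}{25}$)
$\frac{s}{J{\left(6 \right)}} 1 \left(-15\right) = - \frac{63}{\frac{4}{25}} \cdot 1 \left(-15\right) = \left(-63\right) \frac{25}{4} \cdot 1 \left(-15\right) = \left(- \frac{1575}{4}\right) 1 \left(-15\right) = \left(- \frac{1575}{4}\right) \left(-15\right) = \frac{23625}{4}$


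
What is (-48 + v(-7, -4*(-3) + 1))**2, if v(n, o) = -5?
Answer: 2809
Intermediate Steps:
(-48 + v(-7, -4*(-3) + 1))**2 = (-48 - 5)**2 = (-53)**2 = 2809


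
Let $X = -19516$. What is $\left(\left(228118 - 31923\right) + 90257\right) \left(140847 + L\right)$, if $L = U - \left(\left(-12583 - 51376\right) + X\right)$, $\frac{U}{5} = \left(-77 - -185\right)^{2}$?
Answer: $80963366184$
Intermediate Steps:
$U = 58320$ ($U = 5 \left(-77 - -185\right)^{2} = 5 \left(-77 + 185\right)^{2} = 5 \cdot 108^{2} = 5 \cdot 11664 = 58320$)
$L = 141795$ ($L = 58320 - \left(\left(-12583 - 51376\right) - 19516\right) = 58320 - \left(-63959 - 19516\right) = 58320 - -83475 = 58320 + 83475 = 141795$)
$\left(\left(228118 - 31923\right) + 90257\right) \left(140847 + L\right) = \left(\left(228118 - 31923\right) + 90257\right) \left(140847 + 141795\right) = \left(196195 + 90257\right) 282642 = 286452 \cdot 282642 = 80963366184$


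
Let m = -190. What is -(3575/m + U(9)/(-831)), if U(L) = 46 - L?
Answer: 595571/31578 ≈ 18.860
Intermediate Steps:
-(3575/m + U(9)/(-831)) = -(3575/(-190) + (46 - 1*9)/(-831)) = -(3575*(-1/190) + (46 - 9)*(-1/831)) = -(-715/38 + 37*(-1/831)) = -(-715/38 - 37/831) = -1*(-595571/31578) = 595571/31578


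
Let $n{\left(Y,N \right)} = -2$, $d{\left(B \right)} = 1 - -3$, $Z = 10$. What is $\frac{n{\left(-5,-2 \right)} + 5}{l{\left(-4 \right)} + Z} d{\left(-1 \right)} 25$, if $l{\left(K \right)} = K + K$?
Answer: $150$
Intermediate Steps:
$l{\left(K \right)} = 2 K$
$d{\left(B \right)} = 4$ ($d{\left(B \right)} = 1 + 3 = 4$)
$\frac{n{\left(-5,-2 \right)} + 5}{l{\left(-4 \right)} + Z} d{\left(-1 \right)} 25 = \frac{-2 + 5}{2 \left(-4\right) + 10} \cdot 4 \cdot 25 = \frac{3}{-8 + 10} \cdot 4 \cdot 25 = \frac{3}{2} \cdot 4 \cdot 25 = 6 \cdot 25 = 150$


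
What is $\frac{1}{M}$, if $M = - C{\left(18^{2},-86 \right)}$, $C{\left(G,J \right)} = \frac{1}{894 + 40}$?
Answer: $-934$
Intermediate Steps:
$C{\left(G,J \right)} = \frac{1}{934}$
$M = - \frac{1}{934}$ ($M = \left(-1\right) \frac{1}{934} = - \frac{1}{934} \approx -0.0010707$)
$\frac{1}{M} = \frac{1}{- \frac{1}{934}} = -934$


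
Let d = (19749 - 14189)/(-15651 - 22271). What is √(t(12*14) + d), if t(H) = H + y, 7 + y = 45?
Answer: √74008309746/18961 ≈ 14.348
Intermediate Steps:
y = 38 (y = -7 + 45 = 38)
d = -2780/18961 (d = 5560/(-37922) = 5560*(-1/37922) = -2780/18961 ≈ -0.14662)
t(H) = 38 + H (t(H) = H + 38 = 38 + H)
√(t(12*14) + d) = √((38 + 12*14) - 2780/18961) = √((38 + 168) - 2780/18961) = √(206 - 2780/18961) = √(3903186/18961) = √74008309746/18961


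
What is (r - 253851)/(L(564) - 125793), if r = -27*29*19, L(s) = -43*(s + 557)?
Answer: 67182/43499 ≈ 1.5444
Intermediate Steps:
L(s) = -23951 - 43*s (L(s) = -43*(557 + s) = -23951 - 43*s)
r = -14877 (r = -783*19 = -14877)
(r - 253851)/(L(564) - 125793) = (-14877 - 253851)/((-23951 - 43*564) - 125793) = -268728/((-23951 - 24252) - 125793) = -268728/(-48203 - 125793) = -268728/(-173996) = -268728*(-1/173996) = 67182/43499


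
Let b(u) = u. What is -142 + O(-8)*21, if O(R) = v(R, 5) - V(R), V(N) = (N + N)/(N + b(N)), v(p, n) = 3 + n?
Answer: 5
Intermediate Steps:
V(N) = 1 (V(N) = (N + N)/(N + N) = (2*N)/((2*N)) = (2*N)*(1/(2*N)) = 1)
O(R) = 7 (O(R) = (3 + 5) - 1*1 = 8 - 1 = 7)
-142 + O(-8)*21 = -142 + 7*21 = -142 + 147 = 5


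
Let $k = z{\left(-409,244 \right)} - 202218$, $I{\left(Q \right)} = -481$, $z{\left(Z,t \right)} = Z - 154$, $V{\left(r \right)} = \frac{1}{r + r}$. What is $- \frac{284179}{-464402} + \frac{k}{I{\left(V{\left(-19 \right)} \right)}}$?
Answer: $\frac{94308592061}{223377362} \approx 422.19$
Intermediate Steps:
$V{\left(r \right)} = \frac{1}{2 r}$
$z{\left(Z,t \right)} = -154 + Z$
$k = -202781$ ($k = \left(-154 - 409\right) - 202218 = -563 - 202218 = -202781$)
$- \frac{284179}{-464402} + \frac{k}{I{\left(V{\left(-19 \right)} \right)}} = - \frac{284179}{-464402} - \frac{202781}{-481} = \left(-284179\right) \left(- \frac{1}{464402}\right) - - \frac{202781}{481} = \frac{284179}{464402} + \frac{202781}{481} = \frac{94308592061}{223377362}$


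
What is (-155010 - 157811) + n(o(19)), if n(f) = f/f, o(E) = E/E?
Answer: -312820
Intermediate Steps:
o(E) = 1
n(f) = 1
(-155010 - 157811) + n(o(19)) = (-155010 - 157811) + 1 = -312821 + 1 = -312820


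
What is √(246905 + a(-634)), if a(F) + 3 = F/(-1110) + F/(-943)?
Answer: √67629495372564315/523365 ≈ 496.89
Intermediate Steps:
a(F) = -3 - 2053*F/1046730 (a(F) = -3 + (F/(-1110) + F/(-943)) = -3 + (F*(-1/1110) + F*(-1/943)) = -3 + (-F/1110 - F/943) = -3 - 2053*F/1046730)
√(246905 + a(-634)) = √(246905 + (-3 - 2053/1046730*(-634))) = √(246905 + (-3 + 650801/523365)) = √(246905 - 919294/523365) = √(129220516031/523365) = √67629495372564315/523365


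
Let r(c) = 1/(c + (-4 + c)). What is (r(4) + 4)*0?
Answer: 0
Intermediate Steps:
r(c) = 1/(-4 + 2*c)
(r(4) + 4)*0 = (1/(2*(-2 + 4)) + 4)*0 = ((½)/2 + 4)*0 = ((½)*(½) + 4)*0 = (¼ + 4)*0 = (17/4)*0 = 0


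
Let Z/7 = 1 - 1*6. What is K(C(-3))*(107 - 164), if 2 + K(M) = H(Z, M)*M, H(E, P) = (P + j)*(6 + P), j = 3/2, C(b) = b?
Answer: -1311/2 ≈ -655.50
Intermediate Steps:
Z = -35 (Z = 7*(1 - 1*6) = 7*(1 - 6) = 7*(-5) = -35)
j = 3/2 (j = 3*(½) = 3/2 ≈ 1.5000)
H(E, P) = (6 + P)*(3/2 + P) (H(E, P) = (P + 3/2)*(6 + P) = (3/2 + P)*(6 + P) = (6 + P)*(3/2 + P))
K(M) = -2 + M*(9 + M² + 15*M/2) (K(M) = -2 + (9 + M² + 15*M/2)*M = -2 + M*(9 + M² + 15*M/2))
K(C(-3))*(107 - 164) = (-2 + (½)*(-3)*(18 + 2*(-3)² + 15*(-3)))*(107 - 164) = (-2 + (½)*(-3)*(18 + 2*9 - 45))*(-57) = (-2 + (½)*(-3)*(18 + 18 - 45))*(-57) = (-2 + (½)*(-3)*(-9))*(-57) = (-2 + 27/2)*(-57) = (23/2)*(-57) = -1311/2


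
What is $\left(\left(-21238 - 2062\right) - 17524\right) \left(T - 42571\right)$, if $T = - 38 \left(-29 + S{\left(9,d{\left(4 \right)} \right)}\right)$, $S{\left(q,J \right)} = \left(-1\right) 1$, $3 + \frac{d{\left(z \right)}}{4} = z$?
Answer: $1691379144$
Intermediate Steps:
$d{\left(z \right)} = -12 + 4 z$
$S{\left(q,J \right)} = -1$
$T = 1140$ ($T = - 38 \left(-29 - 1\right) = \left(-38\right) \left(-30\right) = 1140$)
$\left(\left(-21238 - 2062\right) - 17524\right) \left(T - 42571\right) = \left(\left(-21238 - 2062\right) - 17524\right) \left(1140 - 42571\right) = \left(\left(-21238 - 2062\right) - 17524\right) \left(-41431\right) = \left(-23300 - 17524\right) \left(-41431\right) = \left(-40824\right) \left(-41431\right) = 1691379144$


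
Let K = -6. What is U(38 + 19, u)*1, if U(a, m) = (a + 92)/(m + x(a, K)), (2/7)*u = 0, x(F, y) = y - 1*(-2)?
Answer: -149/4 ≈ -37.250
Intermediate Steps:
x(F, y) = 2 + y (x(F, y) = y + 2 = 2 + y)
u = 0 (u = (7/2)*0 = 0)
U(a, m) = (92 + a)/(-4 + m) (U(a, m) = (a + 92)/(m + (2 - 6)) = (92 + a)/(m - 4) = (92 + a)/(-4 + m))
U(38 + 19, u)*1 = ((92 + (38 + 19))/(-4 + 0))*1 = ((92 + 57)/(-4))*1 = -1/4*149*1 = -149/4*1 = -149/4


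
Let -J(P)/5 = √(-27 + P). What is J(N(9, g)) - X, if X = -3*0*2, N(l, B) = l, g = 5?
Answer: -15*I*√2 ≈ -21.213*I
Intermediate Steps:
X = 0 (X = 0*2 = 0)
J(P) = -5*√(-27 + P)
J(N(9, g)) - X = -5*√(-27 + 9) - 1*0 = -15*I*√2 + 0 = -15*I*√2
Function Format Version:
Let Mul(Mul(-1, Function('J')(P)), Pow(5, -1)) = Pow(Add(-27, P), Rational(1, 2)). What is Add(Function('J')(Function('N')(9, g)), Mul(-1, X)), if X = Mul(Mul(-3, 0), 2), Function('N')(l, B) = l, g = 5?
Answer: Mul(-15, I, Pow(2, Rational(1, 2))) ≈ Mul(-21.213, I)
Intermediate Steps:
X = 0 (X = Mul(0, 2) = 0)
Function('J')(P) = Mul(-5, Pow(Add(-27, P), Rational(1, 2)))
Add(Function('J')(Function('N')(9, g)), Mul(-1, X)) = Add(Mul(-5, Pow(Add(-27, 9), Rational(1, 2))), Mul(-1, 0)) = Add(Mul(-5, Pow(-18, Rational(1, 2))), 0) = Add(Mul(-5, Mul(3, I, Pow(2, Rational(1, 2)))), 0) = Add(Mul(-15, I, Pow(2, Rational(1, 2))), 0) = Mul(-15, I, Pow(2, Rational(1, 2)))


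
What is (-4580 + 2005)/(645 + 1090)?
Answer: -515/347 ≈ -1.4841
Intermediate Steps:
(-4580 + 2005)/(645 + 1090) = -2575/1735 = -2575*1/1735 = -515/347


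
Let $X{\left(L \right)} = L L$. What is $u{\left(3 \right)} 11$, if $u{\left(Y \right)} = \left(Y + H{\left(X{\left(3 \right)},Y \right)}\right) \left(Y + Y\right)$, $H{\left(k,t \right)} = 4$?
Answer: $462$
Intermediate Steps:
$X{\left(L \right)} = L^{2}$
$u{\left(Y \right)} = 2 Y \left(4 + Y\right)$ ($u{\left(Y \right)} = \left(Y + 4\right) \left(Y + Y\right) = \left(4 + Y\right) 2 Y = 2 Y \left(4 + Y\right)$)
$u{\left(3 \right)} 11 = 2 \cdot 3 \left(4 + 3\right) 11 = 2 \cdot 3 \cdot 7 \cdot 11 = 42 \cdot 11 = 462$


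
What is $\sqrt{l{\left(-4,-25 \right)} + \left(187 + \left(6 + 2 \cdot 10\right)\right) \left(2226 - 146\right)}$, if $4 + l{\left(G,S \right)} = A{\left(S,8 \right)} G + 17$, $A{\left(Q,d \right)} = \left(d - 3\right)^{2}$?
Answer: $3 \sqrt{49217} \approx 665.55$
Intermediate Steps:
$A{\left(Q,d \right)} = \left(-3 + d\right)^{2}$
$l{\left(G,S \right)} = 13 + 25 G$ ($l{\left(G,S \right)} = -4 + \left(\left(-3 + 8\right)^{2} G + 17\right) = -4 + \left(5^{2} G + 17\right) = -4 + \left(25 G + 17\right) = -4 + \left(17 + 25 G\right) = 13 + 25 G$)
$\sqrt{l{\left(-4,-25 \right)} + \left(187 + \left(6 + 2 \cdot 10\right)\right) \left(2226 - 146\right)} = \sqrt{\left(13 + 25 \left(-4\right)\right) + \left(187 + \left(6 + 2 \cdot 10\right)\right) \left(2226 - 146\right)} = \sqrt{\left(13 - 100\right) + \left(187 + \left(6 + 20\right)\right) 2080} = \sqrt{-87 + \left(187 + 26\right) 2080} = \sqrt{-87 + 213 \cdot 2080} = \sqrt{-87 + 443040} = \sqrt{442953} = 3 \sqrt{49217}$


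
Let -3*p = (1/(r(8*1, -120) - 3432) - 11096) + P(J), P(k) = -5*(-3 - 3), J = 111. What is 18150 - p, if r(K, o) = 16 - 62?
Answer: 50296517/3478 ≈ 14461.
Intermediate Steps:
r(K, o) = -46
P(k) = 30 (P(k) = -5*(-6) = 30)
p = 12829183/3478 (p = -((1/(-46 - 3432) - 11096) + 30)/3 = -((1/(-3478) - 11096) + 30)/3 = -((-1/3478 - 11096) + 30)/3 = -(-38591889/3478 + 30)/3 = -⅓*(-38487549/3478) = 12829183/3478 ≈ 3688.7)
18150 - p = 18150 - 1*12829183/3478 = 18150 - 12829183/3478 = 50296517/3478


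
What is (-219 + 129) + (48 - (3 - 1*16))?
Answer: -29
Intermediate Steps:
(-219 + 129) + (48 - (3 - 1*16)) = -90 + (48 - (3 - 16)) = -90 + (48 - 1*(-13)) = -90 + (48 + 13) = -90 + 61 = -29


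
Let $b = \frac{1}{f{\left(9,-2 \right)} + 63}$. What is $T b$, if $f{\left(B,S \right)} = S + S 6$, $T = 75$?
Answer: $\frac{75}{49} \approx 1.5306$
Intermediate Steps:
$f{\left(B,S \right)} = 7 S$ ($f{\left(B,S \right)} = S + 6 S = 7 S$)
$b = \frac{1}{49}$ ($b = \frac{1}{7 \left(-2\right) + 63} = \frac{1}{-14 + 63} = \frac{1}{49} \approx 0.020408$)
$T b = 75 \cdot \frac{1}{49} = \frac{75}{49}$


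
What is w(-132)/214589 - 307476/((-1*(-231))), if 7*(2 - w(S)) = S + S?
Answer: -3141950390/2360479 ≈ -1331.1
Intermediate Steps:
w(S) = 2 - 2*S/7 (w(S) = 2 - (S + S)/7 = 2 - 2*S/7)
w(-132)/214589 - 307476/((-1*(-231))) = (2 - 2/7*(-132))/214589 - 307476/((-1*(-231))) = (2 + 264/7)*(1/214589) - 307476/231 = (278/7)*(1/214589) - 307476*1/231 = 278/1502123 - 102492/77 = -3141950390/2360479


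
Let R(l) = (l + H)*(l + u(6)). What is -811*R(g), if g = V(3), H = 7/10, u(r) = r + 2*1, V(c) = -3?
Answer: 18653/2 ≈ 9326.5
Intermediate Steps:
u(r) = 2 + r (u(r) = r + 2 = 2 + r)
H = 7/10 (H = 7*(⅒) = 7/10 ≈ 0.70000)
g = -3
R(l) = (8 + l)*(7/10 + l) (R(l) = (l + 7/10)*(l + (2 + 6)) = (7/10 + l)*(l + 8) = (7/10 + l)*(8 + l) = (8 + l)*(7/10 + l))
-811*R(g) = -811*(28/5 + (-3)² + (87/10)*(-3)) = -811*(28/5 + 9 - 261/10) = -811*(-23/2) = 18653/2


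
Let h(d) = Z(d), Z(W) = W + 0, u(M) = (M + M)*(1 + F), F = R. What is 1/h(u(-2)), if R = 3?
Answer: -1/16 ≈ -0.062500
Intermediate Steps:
F = 3
u(M) = 8*M (u(M) = (M + M)*(1 + 3) = (2*M)*4 = 8*M)
Z(W) = W
h(d) = d
1/h(u(-2)) = 1/(8*(-2)) = 1/(-16) = -1/16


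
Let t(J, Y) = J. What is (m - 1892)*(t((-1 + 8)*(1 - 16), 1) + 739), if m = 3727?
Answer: 1163390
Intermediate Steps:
(m - 1892)*(t((-1 + 8)*(1 - 16), 1) + 739) = (3727 - 1892)*((-1 + 8)*(1 - 16) + 739) = 1835*(7*(-15) + 739) = 1835*(-105 + 739) = 1835*634 = 1163390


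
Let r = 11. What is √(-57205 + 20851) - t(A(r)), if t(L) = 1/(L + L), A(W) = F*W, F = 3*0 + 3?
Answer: -1/66 + I*√36354 ≈ -0.015152 + 190.67*I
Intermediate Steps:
F = 3 (F = 0 + 3 = 3)
A(W) = 3*W
t(L) = 1/(2*L)
√(-57205 + 20851) - t(A(r)) = √(-57205 + 20851) - 1/(2*(3*11)) = √(-36354) - 1/(2*33) = I*√36354 - 1/(2*33) = I*√36354 - 1*1/66 = I*√36354 - 1/66 = -1/66 + I*√36354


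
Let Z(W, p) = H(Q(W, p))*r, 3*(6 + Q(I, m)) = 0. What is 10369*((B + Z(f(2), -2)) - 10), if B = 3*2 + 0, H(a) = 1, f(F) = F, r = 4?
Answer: 0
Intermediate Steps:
Q(I, m) = -6 (Q(I, m) = -6 + (⅓)*0 = -6 + 0 = -6)
Z(W, p) = 4 (Z(W, p) = 1*4 = 4)
B = 6 (B = 6 + 0 = 6)
10369*((B + Z(f(2), -2)) - 10) = 10369*((6 + 4) - 10) = 10369*(10 - 10) = 10369*0 = 0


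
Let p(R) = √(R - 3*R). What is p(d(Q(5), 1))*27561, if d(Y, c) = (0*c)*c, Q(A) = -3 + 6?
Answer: 0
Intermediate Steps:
Q(A) = 3
d(Y, c) = 0 (d(Y, c) = 0*c = 0)
p(R) = √2*√(-R) (p(R) = √(-2*R) = √2*√(-R))
p(d(Q(5), 1))*27561 = (√2*√(-1*0))*27561 = (√2*√0)*27561 = (√2*0)*27561 = 0*27561 = 0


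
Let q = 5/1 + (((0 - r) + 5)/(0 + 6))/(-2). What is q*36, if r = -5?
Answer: 150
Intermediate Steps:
q = 25/6 (q = 5/1 + (((0 - 1*(-5)) + 5)/(0 + 6))/(-2) = 5*1 + (((0 + 5) + 5)/6)*(-1/2) = 5 + ((5 + 5)*(1/6))*(-1/2) = 5 + (10*(1/6))*(-1/2) = 5 + (5/3)*(-1/2) = 5 - 5/6 = 25/6 ≈ 4.1667)
q*36 = (25/6)*36 = 150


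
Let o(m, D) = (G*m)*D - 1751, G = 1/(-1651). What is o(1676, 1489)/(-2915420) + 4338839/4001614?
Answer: 2090594178742889/1926120244048988 ≈ 1.0854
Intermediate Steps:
G = -1/1651 ≈ -0.00060569
o(m, D) = -1751 - D*m/1651 (o(m, D) = (-m/1651)*D - 1751 = -D*m/1651 - 1751 = -1751 - D*m/1651)
o(1676, 1489)/(-2915420) + 4338839/4001614 = (-1751 - 1/1651*1489*1676)/(-2915420) + 4338839/4001614 = (-1751 - 2495564/1651)*(-1/2915420) + 4338839*(1/4001614) = -5386465/1651*(-1/2915420) + 4338839/4001614 = 1077293/962671684 + 4338839/4001614 = 2090594178742889/1926120244048988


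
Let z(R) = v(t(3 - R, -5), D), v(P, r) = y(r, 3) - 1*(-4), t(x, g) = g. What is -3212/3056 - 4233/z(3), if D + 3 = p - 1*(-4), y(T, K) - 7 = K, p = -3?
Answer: -1622627/5348 ≈ -303.41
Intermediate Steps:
y(T, K) = 7 + K
D = -2 (D = -3 + (-3 - 1*(-4)) = -3 + (-3 + 4) = -3 + 1 = -2)
v(P, r) = 14 (v(P, r) = (7 + 3) - 1*(-4) = 10 + 4 = 14)
z(R) = 14
-3212/3056 - 4233/z(3) = -3212/3056 - 4233/14 = -3212*1/3056 - 4233*1/14 = -803/764 - 4233/14 = -1622627/5348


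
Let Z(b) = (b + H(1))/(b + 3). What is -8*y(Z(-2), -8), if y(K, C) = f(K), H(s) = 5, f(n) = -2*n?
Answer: 48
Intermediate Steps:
Z(b) = (5 + b)/(3 + b) (Z(b) = (b + 5)/(b + 3) = (5 + b)/(3 + b))
y(K, C) = -2*K
-8*y(Z(-2), -8) = -(-16)*(5 - 2)/(3 - 2) = -(-16)*3/1 = -(-16)*1*3 = -(-16)*3 = -8*(-6) = 48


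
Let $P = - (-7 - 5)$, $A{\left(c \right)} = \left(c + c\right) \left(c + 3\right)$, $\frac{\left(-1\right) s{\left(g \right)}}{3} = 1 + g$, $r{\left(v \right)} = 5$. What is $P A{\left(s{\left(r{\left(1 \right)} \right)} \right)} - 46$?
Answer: $6434$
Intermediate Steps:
$s{\left(g \right)} = -3 - 3 g$ ($s{\left(g \right)} = - 3 \left(1 + g\right) = -3 - 3 g$)
$A{\left(c \right)} = 2 c \left(3 + c\right)$
$P = 12$ ($P = \left(-1\right) \left(-12\right) = 12$)
$P A{\left(s{\left(r{\left(1 \right)} \right)} \right)} - 46 = 12 \cdot 2 \left(-3 - 15\right) \left(3 - 18\right) - 46 = 12 \cdot 2 \left(-18\right) \left(3 - 18\right) - 46 = 12 \cdot 2 \left(-18\right) \left(-15\right) - 46 = 12 \cdot 540 - 46 = 6480 - 46 = 6434$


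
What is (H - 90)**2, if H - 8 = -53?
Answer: 18225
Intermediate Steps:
H = -45 (H = 8 - 53 = -45)
(H - 90)**2 = (-45 - 90)**2 = (-135)**2 = 18225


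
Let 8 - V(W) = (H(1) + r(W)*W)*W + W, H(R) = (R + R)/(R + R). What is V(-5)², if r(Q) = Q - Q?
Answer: 324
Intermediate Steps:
H(R) = 1 (H(R) = (2*R)/((2*R)) = (2*R)*(1/(2*R)) = 1)
r(Q) = 0
V(W) = 8 - 2*W (V(W) = 8 - ((1 + 0*W)*W + W) = 8 - ((1 + 0)*W + W) = 8 - (1*W + W) = 8 - (W + W) = 8 - 2*W)
V(-5)² = (8 - 2*(-5))² = (8 + 10)² = 18² = 324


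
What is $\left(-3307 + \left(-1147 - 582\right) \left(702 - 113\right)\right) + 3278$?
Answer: $-1018410$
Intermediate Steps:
$\left(-3307 + \left(-1147 - 582\right) \left(702 - 113\right)\right) + 3278 = \left(-3307 - 1018381\right) + 3278 = -1021688 + 3278 = -1018410$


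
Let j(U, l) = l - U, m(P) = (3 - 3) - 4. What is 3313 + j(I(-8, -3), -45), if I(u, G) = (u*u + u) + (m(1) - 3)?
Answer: 3219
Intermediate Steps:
m(P) = -4 (m(P) = 0 - 4 = -4)
I(u, G) = -7 + u + u**2 (I(u, G) = (u*u + u) + (-4 - 3) = (u**2 + u) - 7 = (u + u**2) - 7 = -7 + u + u**2)
3313 + j(I(-8, -3), -45) = 3313 + (-45 - (-7 - 8 + (-8)**2)) = 3313 + (-45 - (-7 - 8 + 64)) = 3313 + (-45 - 1*49) = 3313 + (-45 - 49) = 3313 - 94 = 3219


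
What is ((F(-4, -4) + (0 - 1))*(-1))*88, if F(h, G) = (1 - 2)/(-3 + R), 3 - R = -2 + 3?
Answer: 0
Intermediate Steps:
R = 2 (R = 3 - (-2 + 3) = 3 - 1*1 = 3 - 1 = 2)
F(h, G) = 1 (F(h, G) = (1 - 2)/(-3 + 2) = -1/(-1) = -1*(-1) = 1)
((F(-4, -4) + (0 - 1))*(-1))*88 = ((1 + (0 - 1))*(-1))*88 = ((1 - 1)*(-1))*88 = (0*(-1))*88 = 0*88 = 0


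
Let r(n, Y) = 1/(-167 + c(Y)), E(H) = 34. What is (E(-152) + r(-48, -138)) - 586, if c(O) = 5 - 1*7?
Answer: -93289/169 ≈ -552.01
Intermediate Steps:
c(O) = -2 (c(O) = 5 - 7 = -2)
r(n, Y) = -1/169 (r(n, Y) = 1/(-167 - 2) = 1/(-169) = -1/169)
(E(-152) + r(-48, -138)) - 586 = (34 - 1/169) - 586 = 5745/169 - 586 = -93289/169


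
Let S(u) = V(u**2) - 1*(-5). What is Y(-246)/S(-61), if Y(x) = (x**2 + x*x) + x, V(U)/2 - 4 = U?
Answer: 40262/2485 ≈ 16.202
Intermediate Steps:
V(U) = 8 + 2*U
S(u) = 13 + 2*u**2 (S(u) = (8 + 2*u**2) - 1*(-5) = (8 + 2*u**2) + 5 = 13 + 2*u**2)
Y(x) = x + 2*x**2 (Y(x) = (x**2 + x**2) + x = 2*x**2 + x = x + 2*x**2)
Y(-246)/S(-61) = (-246*(1 + 2*(-246)))/(13 + 2*(-61)**2) = (-246*(1 - 492))/(13 + 2*3721) = (-246*(-491))/(13 + 7442) = 120786/7455 = 120786*(1/7455) = 40262/2485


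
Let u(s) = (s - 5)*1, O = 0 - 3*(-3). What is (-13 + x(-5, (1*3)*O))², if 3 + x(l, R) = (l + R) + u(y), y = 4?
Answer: 25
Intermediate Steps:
O = 9 (O = 0 + 9 = 9)
u(s) = -5 + s (u(s) = (-5 + s)*1 = -5 + s)
x(l, R) = -4 + R + l (x(l, R) = -3 + ((l + R) + (-5 + 4)) = -3 + ((R + l) - 1) = -3 + (-1 + R + l) = -4 + R + l)
(-13 + x(-5, (1*3)*O))² = (-13 + (-4 + (1*3)*9 - 5))² = (-13 + (-4 + 3*9 - 5))² = (-13 + (-4 + 27 - 5))² = (-13 + 18)² = 5² = 25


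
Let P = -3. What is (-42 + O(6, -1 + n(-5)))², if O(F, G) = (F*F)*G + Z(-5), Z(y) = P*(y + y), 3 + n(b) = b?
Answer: 112896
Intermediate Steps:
n(b) = -3 + b
Z(y) = -6*y (Z(y) = -3*(y + y) = -6*y)
O(F, G) = 30 + G*F² (O(F, G) = (F*F)*G - 6*(-5) = F²*G + 30 = G*F² + 30 = 30 + G*F²)
(-42 + O(6, -1 + n(-5)))² = (-42 + (30 + (-1 + (-3 - 5))*6²))² = (-42 + (30 + (-1 - 8)*36))² = (-42 + (30 - 9*36))² = (-42 + (30 - 324))² = (-42 - 294)² = (-336)² = 112896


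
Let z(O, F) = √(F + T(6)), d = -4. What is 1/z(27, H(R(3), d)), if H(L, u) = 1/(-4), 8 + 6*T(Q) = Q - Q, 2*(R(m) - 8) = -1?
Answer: -2*I*√57/19 ≈ -0.79472*I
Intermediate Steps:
R(m) = 15/2 (R(m) = 8 + (½)*(-1) = 8 - ½ = 15/2)
T(Q) = -4/3 (T(Q) = -4/3 + (Q - Q)/6 = -4/3 + (⅙)*0 = -4/3 + 0 = -4/3)
H(L, u) = -¼
z(O, F) = √(-4/3 + F) (z(O, F) = √(F - 4/3) = √(-4/3 + F))
1/z(27, H(R(3), d)) = 1/(√(-12 + 9*(-¼))/3) = 1/(√(-12 - 9/4)/3) = 1/(√(-57/4)/3) = 1/((I*√57/2)/3) = 1/(I*√57/6) = -2*I*√57/19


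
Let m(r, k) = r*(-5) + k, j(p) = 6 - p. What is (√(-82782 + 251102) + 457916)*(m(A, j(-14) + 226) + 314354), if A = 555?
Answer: 142789656700 + 2494600*√2630 ≈ 1.4292e+11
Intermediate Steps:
m(r, k) = k - 5*r (m(r, k) = -5*r + k = k - 5*r)
(√(-82782 + 251102) + 457916)*(m(A, j(-14) + 226) + 314354) = (√(-82782 + 251102) + 457916)*((((6 - 1*(-14)) + 226) - 5*555) + 314354) = (√168320 + 457916)*((((6 + 14) + 226) - 2775) + 314354) = (8*√2630 + 457916)*(((20 + 226) - 2775) + 314354) = (457916 + 8*√2630)*((246 - 2775) + 314354) = (457916 + 8*√2630)*(-2529 + 314354) = (457916 + 8*√2630)*311825 = 142789656700 + 2494600*√2630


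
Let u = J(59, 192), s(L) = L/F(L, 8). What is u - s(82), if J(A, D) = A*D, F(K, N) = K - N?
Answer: 419095/37 ≈ 11327.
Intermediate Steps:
s(L) = L/(-8 + L) (s(L) = L/(L - 1*8) = L/(L - 8) = L/(-8 + L))
u = 11328 (u = 59*192 = 11328)
u - s(82) = 11328 - 82/(-8 + 82) = 11328 - 82/74 = 11328 - 1*41/37 = 11328 - 41/37 = 419095/37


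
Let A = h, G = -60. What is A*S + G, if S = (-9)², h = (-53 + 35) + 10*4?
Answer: 1722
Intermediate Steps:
h = 22 (h = -18 + 40 = 22)
S = 81
A = 22
A*S + G = 22*81 - 60 = 1782 - 60 = 1722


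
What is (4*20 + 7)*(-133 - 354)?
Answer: -42369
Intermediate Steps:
(4*20 + 7)*(-133 - 354) = (80 + 7)*(-487) = 87*(-487) = -42369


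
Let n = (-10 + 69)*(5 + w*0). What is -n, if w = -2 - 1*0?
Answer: -295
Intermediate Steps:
w = -2 (w = -2 + 0 = -2)
n = 295 (n = (-10 + 69)*(5 - 2*0) = 59*(5 + 0) = 59*5 = 295)
-n = -1*295 = -295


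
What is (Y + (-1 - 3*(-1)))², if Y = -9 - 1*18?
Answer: 625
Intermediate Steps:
Y = -27 (Y = -9 - 18 = -27)
(Y + (-1 - 3*(-1)))² = (-27 + (-1 - 3*(-1)))² = (-27 + (-1 + 3))² = (-27 + 2)² = (-25)² = 625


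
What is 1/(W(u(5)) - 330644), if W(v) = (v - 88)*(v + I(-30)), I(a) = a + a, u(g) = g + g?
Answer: -1/326744 ≈ -3.0605e-6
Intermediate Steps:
u(g) = 2*g
I(a) = 2*a
W(v) = (-88 + v)*(-60 + v) (W(v) = (v - 88)*(v + 2*(-30)) = (-88 + v)*(v - 60) = (-88 + v)*(-60 + v))
1/(W(u(5)) - 330644) = 1/((5280 + (2*5)² - 296*5) - 330644) = 1/((5280 + 10² - 148*10) - 330644) = 1/((5280 + 100 - 1480) - 330644) = 1/(3900 - 330644) = 1/(-326744) = -1/326744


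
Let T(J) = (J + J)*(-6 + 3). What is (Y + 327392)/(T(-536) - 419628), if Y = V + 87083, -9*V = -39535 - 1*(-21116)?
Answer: -1874347/1873854 ≈ -1.0003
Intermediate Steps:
V = 18419/9 (V = -(-39535 - 1*(-21116))/9 = -(-39535 + 21116)/9 = -1/9*(-18419) = 18419/9 ≈ 2046.6)
Y = 802166/9 (Y = 18419/9 + 87083 = 802166/9 ≈ 89130.)
T(J) = -6*J (T(J) = (2*J)*(-3) = -6*J)
(Y + 327392)/(T(-536) - 419628) = (802166/9 + 327392)/(-6*(-536) - 419628) = 3748694/(9*(3216 - 419628)) = (3748694/9)/(-416412) = (3748694/9)*(-1/416412) = -1874347/1873854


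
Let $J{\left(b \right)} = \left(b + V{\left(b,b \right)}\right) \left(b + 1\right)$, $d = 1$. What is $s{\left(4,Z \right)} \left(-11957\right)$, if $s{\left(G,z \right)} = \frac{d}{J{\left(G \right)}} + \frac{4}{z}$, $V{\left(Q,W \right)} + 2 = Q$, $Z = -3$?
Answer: $\frac{155441}{10} \approx 15544.0$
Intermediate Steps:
$V{\left(Q,W \right)} = -2 + Q$
$J{\left(b \right)} = \left(1 + b\right) \left(-2 + 2 b\right)$ ($J{\left(b \right)} = \left(b + \left(-2 + b\right)\right) \left(b + 1\right) = \left(-2 + 2 b\right) \left(1 + b\right) = \left(1 + b\right) \left(-2 + 2 b\right)$)
$s{\left(G,z \right)} = \frac{1}{-2 + 2 G^{2}} + \frac{4}{z}$ ($s{\left(G,z \right)} = 1 \frac{1}{-2 + 2 G^{2}} + \frac{4}{z} = \frac{1}{-2 + 2 G^{2}} + \frac{4}{z}$)
$s{\left(4,Z \right)} \left(-11957\right) = \frac{-8 - 3 + 8 \cdot 4^{2}}{2 \left(-3\right) \left(-1 + 4^{2}\right)} \left(-11957\right) = \frac{1}{2} \left(- \frac{1}{3}\right) \frac{1}{-1 + 16} \left(-8 - 3 + 8 \cdot 16\right) \left(-11957\right) = \frac{1}{2} \left(- \frac{1}{3}\right) \frac{1}{15} \left(-8 - 3 + 128\right) \left(-11957\right) = \frac{1}{2} \left(- \frac{1}{3}\right) \frac{1}{15} \cdot 117 \left(-11957\right) = \left(- \frac{13}{10}\right) \left(-11957\right) = \frac{155441}{10}$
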